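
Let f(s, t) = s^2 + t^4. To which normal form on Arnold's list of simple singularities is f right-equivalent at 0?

The Hessian of f at 0 has rank 1. Corank 1: A-series; mu = 3 gives A_3.

A_3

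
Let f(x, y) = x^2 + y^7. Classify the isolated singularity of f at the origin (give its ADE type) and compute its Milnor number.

Type A_{6}, Milnor number mu = 6.

The Hessian of f at 0 has rank 1. Corank 1: A-series; mu = 6 gives A_6.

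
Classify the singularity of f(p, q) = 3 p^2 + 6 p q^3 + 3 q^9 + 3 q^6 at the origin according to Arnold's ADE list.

The Hessian of f at 0 has rank 1. Corank 1: A-series; mu = 8 gives A_8.

A_8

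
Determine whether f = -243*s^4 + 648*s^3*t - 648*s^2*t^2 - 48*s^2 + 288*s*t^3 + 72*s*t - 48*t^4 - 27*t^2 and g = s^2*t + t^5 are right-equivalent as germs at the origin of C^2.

No.

The Hessian of f at 0 has rank 1. Corank 1: A-series; mu = 3 gives A_3. The Hessian of g at 0 has rank 0. Corank 2; j^3 = s^2*t has shape L^2 M (L != M), so D-series; mu = 6 gives D_6. f is A_3 but g is D_6, hence not right-equivalent.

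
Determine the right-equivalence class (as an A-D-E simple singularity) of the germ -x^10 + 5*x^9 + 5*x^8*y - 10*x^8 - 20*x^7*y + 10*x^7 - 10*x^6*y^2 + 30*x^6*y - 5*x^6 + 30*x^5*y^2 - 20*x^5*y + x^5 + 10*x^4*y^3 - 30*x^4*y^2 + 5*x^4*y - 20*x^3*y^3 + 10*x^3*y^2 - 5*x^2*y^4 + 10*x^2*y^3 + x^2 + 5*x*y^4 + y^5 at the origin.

A_4

The Hessian of f at 0 has rank 1. Corank 1: A-series; mu = 4 gives A_4.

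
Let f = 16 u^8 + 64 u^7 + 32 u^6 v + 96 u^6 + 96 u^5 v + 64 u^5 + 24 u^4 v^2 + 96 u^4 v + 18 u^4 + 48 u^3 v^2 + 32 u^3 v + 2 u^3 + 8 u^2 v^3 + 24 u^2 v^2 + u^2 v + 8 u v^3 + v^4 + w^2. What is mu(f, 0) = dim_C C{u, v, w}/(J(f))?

The Hessian of f at 0 is [[0, 0, 0], [0, 0, 0], [0, 0, 2]] with rank 1, so corank 2. A Groebner basis of the Jacobian ideal J(f) in C{u,v,w} is {u*v^2, -u*v/8 + v^3, u^2 + u*v/2, w}; counting standard monomials gives mu = 5. Corank 2; j^3 = u^2*(2*u + v) has shape L^2 M (L != M), so D-series; mu = 5 gives D_5.

5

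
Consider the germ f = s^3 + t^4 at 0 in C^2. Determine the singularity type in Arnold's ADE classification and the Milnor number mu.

Type E_6, Milnor number mu = 6.

The Hessian of f at 0 is [[0, 0], [0, 0]] with rank 0, so corank 2. A Groebner basis of the Jacobian ideal J(f) in C{s,t} is {t^3, s^2}; counting standard monomials gives mu = 6. Corank 2; j^3 = s^3 is a perfect cube, so E-series; the 4-jet and mu = 6 give E_6.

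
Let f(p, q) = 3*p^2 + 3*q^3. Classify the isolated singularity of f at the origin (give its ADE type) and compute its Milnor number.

Type A_2, Milnor number mu = 2.

The Hessian of f at 0 is [[6, 0], [0, 0]] with rank 1, so corank 1. A Groebner basis of the Jacobian ideal J(f) in C{p,q} is {q^2, p}; counting standard monomials gives mu = 2. Corank 1: A-series; mu = 2 gives A_2.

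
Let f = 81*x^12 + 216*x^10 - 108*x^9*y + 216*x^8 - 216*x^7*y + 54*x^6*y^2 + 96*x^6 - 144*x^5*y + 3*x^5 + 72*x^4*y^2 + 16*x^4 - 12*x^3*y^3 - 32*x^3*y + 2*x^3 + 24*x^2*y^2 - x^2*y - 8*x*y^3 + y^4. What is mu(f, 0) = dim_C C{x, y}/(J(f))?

5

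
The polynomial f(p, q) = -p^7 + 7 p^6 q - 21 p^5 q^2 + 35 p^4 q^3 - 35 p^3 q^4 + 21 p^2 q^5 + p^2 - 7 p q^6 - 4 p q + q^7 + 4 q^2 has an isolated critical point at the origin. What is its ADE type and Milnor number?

Type A_{6}, Milnor number mu = 6.

The Hessian of f at 0 has rank 1. Corank 1: A-series; mu = 6 gives A_6.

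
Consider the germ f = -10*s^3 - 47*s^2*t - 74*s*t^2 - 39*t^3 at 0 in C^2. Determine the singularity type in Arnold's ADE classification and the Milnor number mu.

Type D4, Milnor number mu = 4.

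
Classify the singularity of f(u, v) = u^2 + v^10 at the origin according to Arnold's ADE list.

The Hessian of f at 0 has rank 1. Corank 1: A-series; mu = 9 gives A_9.

A9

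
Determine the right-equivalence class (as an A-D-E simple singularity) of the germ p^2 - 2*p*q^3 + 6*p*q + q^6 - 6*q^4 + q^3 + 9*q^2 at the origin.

The Hessian of f at 0 is [[2, 6], [6, 18]] with rank 1, so corank 1. A Groebner basis of the Jacobian ideal J(f) in C{p,q} is {q^2, p + 3*q}; counting standard monomials gives mu = 2. Corank 1: A-series; mu = 2 gives A_2.

A_2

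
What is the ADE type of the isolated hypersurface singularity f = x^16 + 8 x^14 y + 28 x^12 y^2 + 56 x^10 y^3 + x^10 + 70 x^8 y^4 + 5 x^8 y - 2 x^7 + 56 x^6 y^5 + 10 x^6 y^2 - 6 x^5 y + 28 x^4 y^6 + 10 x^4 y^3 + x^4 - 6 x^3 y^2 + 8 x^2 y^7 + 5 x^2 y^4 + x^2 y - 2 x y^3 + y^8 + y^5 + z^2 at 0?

The Hessian of f at 0 has rank 1. Corank 2; j^3 = x^2*y has shape L^2 M (L != M), so D-series; mu = 9 gives D_9.

D9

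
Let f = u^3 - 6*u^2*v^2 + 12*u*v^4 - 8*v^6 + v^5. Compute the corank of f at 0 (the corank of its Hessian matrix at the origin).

2

The Hessian at 0 is [[0, 0], [0, 0]] of rank 0; hence corank 2.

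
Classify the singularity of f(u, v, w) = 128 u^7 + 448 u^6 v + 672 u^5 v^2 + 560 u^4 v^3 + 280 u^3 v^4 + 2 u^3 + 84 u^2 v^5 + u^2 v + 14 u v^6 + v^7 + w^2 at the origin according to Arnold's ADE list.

D_{8}

The Hessian of f at 0 has rank 1. Corank 2; j^3 = u^2*(2*u + v) has shape L^2 M (L != M), so D-series; mu = 8 gives D_8.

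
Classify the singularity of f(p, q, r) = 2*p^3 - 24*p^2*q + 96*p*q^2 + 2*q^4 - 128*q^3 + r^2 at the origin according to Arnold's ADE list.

The Hessian of f at 0 is [[0, 0, 0], [0, 0, 0], [0, 0, 2]] with rank 1, so corank 2. A Groebner basis of the Jacobian ideal J(f) in C{p,q,r} is {q^3, p^2 - 8*p*q + 16*q^2, r}; counting standard monomials gives mu = 6. Corank 2; j^3 = 2*(p - 4*q)^3 is a perfect cube, so E-series; the 4-jet and mu = 6 give E_6.

E6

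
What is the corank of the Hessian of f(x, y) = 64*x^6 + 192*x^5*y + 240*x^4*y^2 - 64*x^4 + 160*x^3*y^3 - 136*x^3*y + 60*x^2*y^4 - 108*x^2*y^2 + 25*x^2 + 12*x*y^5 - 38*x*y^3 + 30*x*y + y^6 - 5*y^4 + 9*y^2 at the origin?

1

The Hessian at 0 is [[50, 30], [30, 18]] of rank 1; hence corank 1.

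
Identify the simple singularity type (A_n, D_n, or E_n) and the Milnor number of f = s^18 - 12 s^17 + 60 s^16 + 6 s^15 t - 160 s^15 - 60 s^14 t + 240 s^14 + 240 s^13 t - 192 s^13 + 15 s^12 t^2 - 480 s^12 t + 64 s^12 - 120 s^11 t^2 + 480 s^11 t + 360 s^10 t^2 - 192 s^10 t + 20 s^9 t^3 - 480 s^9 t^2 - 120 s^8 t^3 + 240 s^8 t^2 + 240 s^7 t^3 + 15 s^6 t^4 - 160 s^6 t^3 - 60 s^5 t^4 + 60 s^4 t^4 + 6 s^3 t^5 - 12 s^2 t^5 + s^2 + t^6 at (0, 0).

The Hessian of f at 0 has rank 1. Corank 1: A-series; mu = 5 gives A_5.

Type A_5, Milnor number mu = 5.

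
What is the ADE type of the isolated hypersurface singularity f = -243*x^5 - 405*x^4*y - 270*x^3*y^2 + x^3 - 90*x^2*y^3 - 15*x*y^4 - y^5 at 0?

E_{8}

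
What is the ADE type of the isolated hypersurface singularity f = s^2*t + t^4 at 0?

The Hessian of f at 0 has rank 0. Corank 2; j^3 = s^2*t has shape L^2 M (L != M), so D-series; mu = 5 gives D_5.

D5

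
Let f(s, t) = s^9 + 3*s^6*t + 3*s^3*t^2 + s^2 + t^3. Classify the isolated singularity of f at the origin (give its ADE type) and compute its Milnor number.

Type A_{2}, Milnor number mu = 2.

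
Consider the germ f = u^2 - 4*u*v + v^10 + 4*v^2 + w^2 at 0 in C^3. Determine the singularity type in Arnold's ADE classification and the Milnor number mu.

The Hessian of f at 0 has rank 2. Corank 1: A-series; mu = 9 gives A_9.

Type A_{9}, Milnor number mu = 9.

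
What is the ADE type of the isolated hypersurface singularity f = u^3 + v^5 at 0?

The Hessian of f at 0 is [[0, 0], [0, 0]] with rank 0, so corank 2. A Groebner basis of the Jacobian ideal J(f) in C{u,v} is {v^4, u^2}; counting standard monomials gives mu = 8. Corank 2; j^3 = u^3 is a perfect cube, so E-series; the 5-jet and mu = 8 give E_8.

E8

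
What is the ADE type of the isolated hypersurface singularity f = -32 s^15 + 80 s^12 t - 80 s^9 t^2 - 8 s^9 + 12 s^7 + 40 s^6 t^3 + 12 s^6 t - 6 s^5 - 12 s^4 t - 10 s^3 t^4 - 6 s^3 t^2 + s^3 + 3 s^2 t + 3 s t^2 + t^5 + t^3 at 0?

The Hessian of f at 0 has rank 0. Corank 2; j^3 = (s + t)^3 is a perfect cube, so E-series; the 5-jet and mu = 8 give E_8.

E8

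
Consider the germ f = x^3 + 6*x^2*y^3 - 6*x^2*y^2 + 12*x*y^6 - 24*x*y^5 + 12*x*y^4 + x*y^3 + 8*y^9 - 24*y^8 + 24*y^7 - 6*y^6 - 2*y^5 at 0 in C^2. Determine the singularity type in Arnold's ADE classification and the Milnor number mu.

The Hessian of f at 0 is [[0, 0], [0, 0]] with rank 0, so corank 2. A Groebner basis of the Jacobian ideal J(f) in C{x,y} is {-x^2/4 + y^4 - y^3/12, x^3, x^2*y + x^2/12 + y^3/36, -x^2/2 + x*y^2 - y^3/6}; counting standard monomials gives mu = 7. Corank 2; j^3 = x^3 is a perfect cube, so E-series; the 4-jet and mu = 7 give E_7.

Type E_{7}, Milnor number mu = 7.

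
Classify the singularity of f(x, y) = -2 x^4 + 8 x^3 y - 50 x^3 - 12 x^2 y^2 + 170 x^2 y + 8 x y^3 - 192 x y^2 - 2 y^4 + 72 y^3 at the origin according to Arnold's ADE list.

D5

The Hessian of f at 0 is [[0, 0], [0, 0]] with rank 0, so corank 2. A Groebner basis of the Jacobian ideal J(f) in C{x,y} is {x*y^2 - 375*x*y/2 + 225*y^2, -625*x*y/4 + y^3 + 375*y^2/2, x^2 - 11*x*y/5 + 6*y^2/5}; counting standard monomials gives mu = 5. Corank 2; j^3 = -2*(x - y)*(5*x - 6*y)^2 has shape L^2 M (L != M), so D-series; mu = 5 gives D_5.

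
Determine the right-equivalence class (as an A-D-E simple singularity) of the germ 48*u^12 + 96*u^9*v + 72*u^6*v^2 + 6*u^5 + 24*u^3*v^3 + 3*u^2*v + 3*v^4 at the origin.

D5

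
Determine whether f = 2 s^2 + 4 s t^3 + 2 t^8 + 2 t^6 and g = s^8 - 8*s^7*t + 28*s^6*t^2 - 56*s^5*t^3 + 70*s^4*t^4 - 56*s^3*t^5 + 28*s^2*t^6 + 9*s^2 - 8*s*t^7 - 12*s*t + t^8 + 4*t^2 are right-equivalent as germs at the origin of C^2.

The Hessian of f at 0 has rank 1. Corank 1: A-series; mu = 7 gives A_7. The Hessian of g at 0 has rank 1. Corank 1: A-series; mu = 7 gives A_7. Both have type A_7, hence right-equivalent.

Yes.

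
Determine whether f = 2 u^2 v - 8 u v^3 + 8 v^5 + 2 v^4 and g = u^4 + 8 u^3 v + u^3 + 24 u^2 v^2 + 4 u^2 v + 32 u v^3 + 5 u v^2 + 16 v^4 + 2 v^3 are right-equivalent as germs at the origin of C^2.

Yes.

The Hessian of f at 0 is [[0, 0], [0, 0]] with rank 0, so corank 2. A Groebner basis of the Jacobian ideal J(f) in C{u,v} is {u*v^2, -u*v/2 + v^3, u^2 + 2*u*v}; counting standard monomials gives mu = 5. Corank 2; j^3 = 2*u^2*v has shape L^2 M (L != M), so D-series; mu = 5 gives D_5. The Hessian of g at 0 is [[0, 0], [0, 0]] with rank 0, so corank 2. A Groebner basis of the Jacobian ideal J(g) in C{u,v} is {u*v^2 + u*v/4 + v^2/4, -u*v/4 + v^3 - v^2/4, u^2 + 3*u*v + 2*v^2}; counting standard monomials gives mu = 5. Corank 2; j^3 = (u + v)^2*(u + 2*v) has shape L^2 M (L != M), so D-series; mu = 5 gives D_5. Both have type D_5, hence right-equivalent.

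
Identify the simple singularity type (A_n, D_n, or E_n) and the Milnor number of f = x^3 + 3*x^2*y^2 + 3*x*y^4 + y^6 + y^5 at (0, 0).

The Hessian of f at 0 is [[0, 0], [0, 0]] with rank 0, so corank 2. A Groebner basis of the Jacobian ideal J(f) in C{x,y} is {y^4, x^3, x^2/2 + x*y^2}; counting standard monomials gives mu = 8. Corank 2; j^3 = x^3 is a perfect cube, so E-series; the 5-jet and mu = 8 give E_8.

Type E_8, Milnor number mu = 8.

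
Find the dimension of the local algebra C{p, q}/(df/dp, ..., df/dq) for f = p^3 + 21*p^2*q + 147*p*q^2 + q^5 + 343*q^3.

The Hessian of f at 0 is [[0, 0], [0, 0]] with rank 0, so corank 2. A Groebner basis of the Jacobian ideal J(f) in C{p,q} is {q^4, p^2 + 14*p*q + 49*q^2}; counting standard monomials gives mu = 8. Corank 2; j^3 = (p + 7*q)^3 is a perfect cube, so E-series; the 5-jet and mu = 8 give E_8.

8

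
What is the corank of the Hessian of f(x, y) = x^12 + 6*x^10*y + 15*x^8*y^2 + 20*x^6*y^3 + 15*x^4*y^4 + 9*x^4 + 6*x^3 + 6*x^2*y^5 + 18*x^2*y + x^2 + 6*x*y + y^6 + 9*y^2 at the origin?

Hessian at 0 has rank 1.

1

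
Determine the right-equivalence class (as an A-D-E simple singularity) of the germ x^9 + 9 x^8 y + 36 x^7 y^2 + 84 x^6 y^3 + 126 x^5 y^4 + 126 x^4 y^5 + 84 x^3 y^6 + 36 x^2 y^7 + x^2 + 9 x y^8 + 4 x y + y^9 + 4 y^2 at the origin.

A_{8}

The Hessian of f at 0 has rank 1. Corank 1: A-series; mu = 8 gives A_8.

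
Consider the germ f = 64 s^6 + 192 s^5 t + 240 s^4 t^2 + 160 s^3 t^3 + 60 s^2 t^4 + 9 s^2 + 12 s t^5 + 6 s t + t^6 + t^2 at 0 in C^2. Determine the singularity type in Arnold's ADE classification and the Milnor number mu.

Type A_5, Milnor number mu = 5.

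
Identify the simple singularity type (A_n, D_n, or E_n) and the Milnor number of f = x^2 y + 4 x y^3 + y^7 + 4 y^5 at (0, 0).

Type D_{8}, Milnor number mu = 8.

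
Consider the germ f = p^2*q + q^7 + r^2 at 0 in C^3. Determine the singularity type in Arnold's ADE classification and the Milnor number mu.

Type D_{8}, Milnor number mu = 8.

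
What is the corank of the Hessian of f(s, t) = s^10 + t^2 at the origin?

The Hessian at 0 is [[0, 0], [0, 2]] of rank 1; hence corank 1.

1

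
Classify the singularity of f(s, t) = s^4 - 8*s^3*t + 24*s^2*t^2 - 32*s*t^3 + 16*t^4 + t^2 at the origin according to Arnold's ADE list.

The Hessian of f at 0 has rank 1. Corank 1: A-series; mu = 3 gives A_3.

A_3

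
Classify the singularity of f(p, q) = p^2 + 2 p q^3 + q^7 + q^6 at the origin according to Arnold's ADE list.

The Hessian of f at 0 has rank 1. Corank 1: A-series; mu = 6 gives A_6.

A6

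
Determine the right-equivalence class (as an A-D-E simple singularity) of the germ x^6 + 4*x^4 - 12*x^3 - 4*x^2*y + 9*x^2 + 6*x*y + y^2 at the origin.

A_5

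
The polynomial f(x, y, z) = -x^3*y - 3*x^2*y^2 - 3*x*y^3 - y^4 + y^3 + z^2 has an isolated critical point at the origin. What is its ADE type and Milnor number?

The Hessian of f at 0 is [[0, 0, 0], [0, 0, 0], [0, 0, 2]] with rank 1, so corank 2. A Groebner basis of the Jacobian ideal J(f) in C{x,y,z} is {x^3 - 3*x*y^2 - 3*y^2, x^2*y + 2*x*y^2, y^3, z}; counting standard monomials gives mu = 7. Corank 2; j^3 = y^3 is a perfect cube, so E-series; the 4-jet and mu = 7 give E_7.

Type E7, Milnor number mu = 7.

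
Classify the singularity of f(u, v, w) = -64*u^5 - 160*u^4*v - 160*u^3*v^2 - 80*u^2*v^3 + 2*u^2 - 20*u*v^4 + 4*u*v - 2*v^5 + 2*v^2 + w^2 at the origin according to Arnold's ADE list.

The Hessian of f at 0 has rank 2. Corank 1: A-series; mu = 4 gives A_4.

A_{4}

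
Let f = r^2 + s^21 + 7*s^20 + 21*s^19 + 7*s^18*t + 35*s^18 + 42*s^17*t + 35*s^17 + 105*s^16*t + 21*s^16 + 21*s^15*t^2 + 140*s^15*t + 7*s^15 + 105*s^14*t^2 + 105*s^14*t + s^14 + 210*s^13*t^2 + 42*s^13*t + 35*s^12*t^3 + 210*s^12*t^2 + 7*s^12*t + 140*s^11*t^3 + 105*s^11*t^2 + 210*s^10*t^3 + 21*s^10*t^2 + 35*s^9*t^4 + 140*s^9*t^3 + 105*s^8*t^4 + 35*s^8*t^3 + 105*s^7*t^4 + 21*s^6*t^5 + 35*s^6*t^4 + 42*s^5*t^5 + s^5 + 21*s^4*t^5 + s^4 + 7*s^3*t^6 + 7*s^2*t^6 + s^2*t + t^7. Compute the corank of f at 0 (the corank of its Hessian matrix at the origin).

2

Hessian at 0 has rank 1.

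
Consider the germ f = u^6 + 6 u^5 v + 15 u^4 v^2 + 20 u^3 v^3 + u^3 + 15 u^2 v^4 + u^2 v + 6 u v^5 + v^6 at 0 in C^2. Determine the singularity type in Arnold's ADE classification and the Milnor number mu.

Type D_{7}, Milnor number mu = 7.

The Hessian of f at 0 has rank 0. Corank 2; j^3 = u^2*(u + v) has shape L^2 M (L != M), so D-series; mu = 7 gives D_7.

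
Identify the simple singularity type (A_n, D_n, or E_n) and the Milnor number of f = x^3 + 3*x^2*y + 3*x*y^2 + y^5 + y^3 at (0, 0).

Type E_{8}, Milnor number mu = 8.

The Hessian of f at 0 is [[0, 0], [0, 0]] with rank 0, so corank 2. A Groebner basis of the Jacobian ideal J(f) in C{x,y} is {y^4, x^2 + 2*x*y + y^2}; counting standard monomials gives mu = 8. Corank 2; j^3 = (x + y)^3 is a perfect cube, so E-series; the 5-jet and mu = 8 give E_8.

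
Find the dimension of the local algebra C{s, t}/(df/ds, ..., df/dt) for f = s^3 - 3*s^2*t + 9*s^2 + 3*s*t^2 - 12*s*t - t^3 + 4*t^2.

The Hessian of f at 0 has rank 1. Corank 1: A-series; mu = 2 gives A_2.

2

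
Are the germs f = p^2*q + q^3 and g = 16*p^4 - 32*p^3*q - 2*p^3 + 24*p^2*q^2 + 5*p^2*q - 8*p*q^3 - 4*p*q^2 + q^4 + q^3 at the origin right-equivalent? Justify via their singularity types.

The Hessian of f at 0 is [[0, 0], [0, 0]] with rank 0, so corank 2. A Groebner basis of the Jacobian ideal J(f) in C{p,q} is {q^3, p^2 + 3*q^2, p*q}; counting standard monomials gives mu = 4. Corank 2; j^3 = q*(p^2 + q^2) splits into three distinct lines over C (the quadratic factor has nonzero discriminant), so D_4. The Hessian of g at 0 is [[0, 0], [0, 0]] with rank 0, so corank 2. A Groebner basis of the Jacobian ideal J(g) in C{p,q} is {p*q^2 + p*q/8 - q^2/8, p*q/8 + q^3 - q^2/8, p^2 - 3*p*q/2 + q^2/2}; counting standard monomials gives mu = 5. Corank 2; j^3 = -(p - q)^2*(2*p - q) has shape L^2 M (L != M), so D-series; mu = 5 gives D_5. f is D_4 but g is D_5, hence not right-equivalent.

No.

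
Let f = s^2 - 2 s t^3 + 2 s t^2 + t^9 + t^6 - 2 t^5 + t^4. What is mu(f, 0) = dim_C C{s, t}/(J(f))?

8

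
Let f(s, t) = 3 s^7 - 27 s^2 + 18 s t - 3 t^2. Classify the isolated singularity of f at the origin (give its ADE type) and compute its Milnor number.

Type A_6, Milnor number mu = 6.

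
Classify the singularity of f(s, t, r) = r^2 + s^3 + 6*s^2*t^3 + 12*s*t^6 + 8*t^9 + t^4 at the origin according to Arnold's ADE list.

The Hessian of f at 0 has rank 1. Corank 2; j^3 = s^3 is a perfect cube, so E-series; the 4-jet and mu = 6 give E_6.

E_6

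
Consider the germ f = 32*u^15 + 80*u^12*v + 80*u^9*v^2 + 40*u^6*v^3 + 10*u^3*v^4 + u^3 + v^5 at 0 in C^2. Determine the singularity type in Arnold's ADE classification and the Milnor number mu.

Type E8, Milnor number mu = 8.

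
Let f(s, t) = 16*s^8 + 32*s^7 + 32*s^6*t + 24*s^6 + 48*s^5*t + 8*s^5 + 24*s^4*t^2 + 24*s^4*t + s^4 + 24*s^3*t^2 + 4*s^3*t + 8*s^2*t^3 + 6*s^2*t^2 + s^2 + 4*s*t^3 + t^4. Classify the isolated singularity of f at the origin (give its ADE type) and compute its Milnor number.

Type A3, Milnor number mu = 3.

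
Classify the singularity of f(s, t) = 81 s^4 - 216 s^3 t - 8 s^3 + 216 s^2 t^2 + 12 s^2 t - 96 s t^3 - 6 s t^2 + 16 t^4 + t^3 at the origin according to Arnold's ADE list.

E_{6}

The Hessian of f at 0 has rank 0. Corank 2; j^3 = -(2*s - t)^3 is a perfect cube, so E-series; the 4-jet and mu = 6 give E_6.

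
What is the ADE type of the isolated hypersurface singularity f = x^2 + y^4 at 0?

The Hessian of f at 0 has rank 1. Corank 1: A-series; mu = 3 gives A_3.

A_3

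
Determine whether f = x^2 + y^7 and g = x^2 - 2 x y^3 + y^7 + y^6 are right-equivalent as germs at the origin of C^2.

Yes.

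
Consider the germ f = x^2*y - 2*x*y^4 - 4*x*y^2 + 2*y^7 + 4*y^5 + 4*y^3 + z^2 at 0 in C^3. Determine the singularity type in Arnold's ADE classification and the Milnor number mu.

The Hessian of f at 0 has rank 1. Corank 2; j^3 = y*(x - 2*y)^2 has shape L^2 M (L != M), so D-series; mu = 8 gives D_8.

Type D_8, Milnor number mu = 8.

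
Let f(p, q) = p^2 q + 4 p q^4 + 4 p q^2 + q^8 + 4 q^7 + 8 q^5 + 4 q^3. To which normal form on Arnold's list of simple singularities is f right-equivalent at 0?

D_9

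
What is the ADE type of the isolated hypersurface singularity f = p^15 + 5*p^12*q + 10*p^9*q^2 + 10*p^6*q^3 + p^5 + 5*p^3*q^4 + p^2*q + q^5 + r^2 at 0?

The Hessian of f at 0 is [[0, 0, 0], [0, 0, 0], [0, 0, 2]] with rank 1, so corank 2. A Groebner basis of the Jacobian ideal J(f) in C{p,q,r} is {p^2/5 + q^4, p^3, p*q, r}; counting standard monomials gives mu = 6. Corank 2; j^3 = p^2*q has shape L^2 M (L != M), so D-series; mu = 6 gives D_6.

D6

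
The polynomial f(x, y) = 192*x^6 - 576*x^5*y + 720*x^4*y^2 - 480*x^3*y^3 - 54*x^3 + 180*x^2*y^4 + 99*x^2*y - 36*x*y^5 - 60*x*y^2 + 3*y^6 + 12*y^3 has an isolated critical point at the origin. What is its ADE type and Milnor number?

The Hessian of f at 0 has rank 0. Corank 2; j^3 = -3*(2*x - y)*(3*x - 2*y)^2 has shape L^2 M (L != M), so D-series; mu = 7 gives D_7.

Type D_{7}, Milnor number mu = 7.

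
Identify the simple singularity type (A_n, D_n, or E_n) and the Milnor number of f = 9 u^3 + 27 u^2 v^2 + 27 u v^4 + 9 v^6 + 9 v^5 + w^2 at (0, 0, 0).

Type E8, Milnor number mu = 8.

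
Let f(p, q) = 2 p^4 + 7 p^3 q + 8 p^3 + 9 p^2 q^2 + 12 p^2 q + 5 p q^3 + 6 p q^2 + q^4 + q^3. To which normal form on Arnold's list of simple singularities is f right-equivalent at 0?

The Hessian of f at 0 is [[0, 0], [0, 0]] with rank 0, so corank 2. A Groebner basis of the Jacobian ideal J(f) in C{p,q} is {768*p^2 + 768*p*q + q^4 + 8*q^3 + 192*q^2, p^3 + 36*p^2 + 36*p*q + q^3/2 + 9*q^2, p^2*q - 40*p^2 - 40*p*q - 2*q^3/3 - 10*q^2, 32*p^2 + p*q^2 + 32*p*q + 5*q^3/6 + 8*q^2}; counting standard monomials gives mu = 7. Corank 2; j^3 = (2*p + q)^3 is a perfect cube, so E-series; the 4-jet and mu = 7 give E_7.

E_{7}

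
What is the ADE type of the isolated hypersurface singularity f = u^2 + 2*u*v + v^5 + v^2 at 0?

A4

The Hessian of f at 0 has rank 1. Corank 1: A-series; mu = 4 gives A_4.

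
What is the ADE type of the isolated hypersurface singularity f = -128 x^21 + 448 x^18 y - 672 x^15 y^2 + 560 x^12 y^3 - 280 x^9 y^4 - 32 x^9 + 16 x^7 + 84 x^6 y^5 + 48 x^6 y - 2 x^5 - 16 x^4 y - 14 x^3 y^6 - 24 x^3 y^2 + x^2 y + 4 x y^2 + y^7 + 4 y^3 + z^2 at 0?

D_{8}

The Hessian of f at 0 is [[0, 0, 0], [0, 0, 0], [0, 0, 2]] with rank 1, so corank 2. A Groebner basis of the Jacobian ideal J(f) in C{x,y,z} is {-64*x^2/1017 + x*y^3 - 5113*x*y/16272 - 3065*y^2/8136, 16*x^2/339 + 2387*x*y/10848 + y^4 + 1363*y^2/5424, x^3 - 12*x*y^2 - 16*y^3, x^2*y + 4*x*y^2 + 4*y^3, z}; counting standard monomials gives mu = 8. Corank 2; j^3 = y*(x + 2*y)^2 has shape L^2 M (L != M), so D-series; mu = 8 gives D_8.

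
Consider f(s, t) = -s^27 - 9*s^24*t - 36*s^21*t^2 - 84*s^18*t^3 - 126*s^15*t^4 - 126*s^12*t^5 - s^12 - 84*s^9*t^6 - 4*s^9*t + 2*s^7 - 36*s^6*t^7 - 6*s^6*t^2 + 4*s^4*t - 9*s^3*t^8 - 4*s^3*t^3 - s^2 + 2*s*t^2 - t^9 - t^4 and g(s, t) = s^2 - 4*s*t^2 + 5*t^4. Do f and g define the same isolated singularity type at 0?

No.

The Hessian of f at 0 is [[-2, 0], [0, 0]] with rank 1, so corank 1. A Groebner basis of the Jacobian ideal J(f) in C{s,t} is {s^4, s^3*t - s/2 + t^2/2, -s^2 + s*t^2, -s*t + t^3}; counting standard monomials gives mu = 8. Corank 1: A-series; mu = 8 gives A_8. The Hessian of g at 0 is [[2, 0], [0, 0]] with rank 1, so corank 1. A Groebner basis of the Jacobian ideal J(g) in C{s,t} is {s^2, s*t, -s/2 + t^2}; counting standard monomials gives mu = 3. Corank 1: A-series; mu = 3 gives A_3. f is A_8 but g is A_3, hence not right-equivalent.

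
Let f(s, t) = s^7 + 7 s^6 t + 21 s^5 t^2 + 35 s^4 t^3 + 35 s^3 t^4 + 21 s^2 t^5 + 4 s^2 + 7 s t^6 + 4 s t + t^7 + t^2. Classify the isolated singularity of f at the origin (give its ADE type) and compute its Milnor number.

Type A_{6}, Milnor number mu = 6.

The Hessian of f at 0 has rank 1. Corank 1: A-series; mu = 6 gives A_6.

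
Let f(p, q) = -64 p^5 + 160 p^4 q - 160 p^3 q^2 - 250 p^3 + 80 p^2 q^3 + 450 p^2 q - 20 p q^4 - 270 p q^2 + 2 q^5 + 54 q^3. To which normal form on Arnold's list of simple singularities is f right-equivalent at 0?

The Hessian of f at 0 has rank 0. Corank 2; j^3 = -2*(5*p - 3*q)^3 is a perfect cube, so E-series; the 5-jet and mu = 8 give E_8.

E_{8}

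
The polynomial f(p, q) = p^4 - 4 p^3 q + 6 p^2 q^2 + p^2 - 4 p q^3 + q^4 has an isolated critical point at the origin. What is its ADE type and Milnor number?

The Hessian of f at 0 is [[2, 0], [0, 0]] with rank 1, so corank 1. A Groebner basis of the Jacobian ideal J(f) in C{p,q} is {q^3, p}; counting standard monomials gives mu = 3. Corank 1: A-series; mu = 3 gives A_3.

Type A_3, Milnor number mu = 3.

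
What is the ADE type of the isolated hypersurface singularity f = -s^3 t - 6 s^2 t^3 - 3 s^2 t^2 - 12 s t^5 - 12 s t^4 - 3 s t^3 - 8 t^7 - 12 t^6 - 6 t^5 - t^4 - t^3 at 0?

E_{7}

The Hessian of f at 0 has rank 0. Corank 2; j^3 = -t^3 is a perfect cube, so E-series; the 4-jet and mu = 7 give E_7.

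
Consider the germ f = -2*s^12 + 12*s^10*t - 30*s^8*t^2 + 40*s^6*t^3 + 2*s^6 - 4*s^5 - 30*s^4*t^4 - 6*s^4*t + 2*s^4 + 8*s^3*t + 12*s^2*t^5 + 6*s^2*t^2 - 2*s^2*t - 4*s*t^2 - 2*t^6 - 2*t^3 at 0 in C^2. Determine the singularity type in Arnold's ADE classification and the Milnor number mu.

The Hessian of f at 0 has rank 0. Corank 2; j^3 = -2*t*(s + t)^2 has shape L^2 M (L != M), so D-series; mu = 7 gives D_7.

Type D7, Milnor number mu = 7.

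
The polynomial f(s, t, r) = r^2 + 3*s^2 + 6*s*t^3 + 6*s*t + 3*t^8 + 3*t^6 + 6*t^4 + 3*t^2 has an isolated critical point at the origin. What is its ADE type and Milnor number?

Type A_7, Milnor number mu = 7.

The Hessian of f at 0 is [[6, 6, 0], [6, 6, 0], [0, 0, 2]] with rank 2, so corank 1. A Groebner basis of the Jacobian ideal J(f) in C{s,t,r} is {s^3 - 3*s*t^2 + 2*s + 2*t, s^2*t + 2*s*t^2 - s - t, s + t^3 + t, r}; counting standard monomials gives mu = 7. Corank 1: A-series; mu = 7 gives A_7.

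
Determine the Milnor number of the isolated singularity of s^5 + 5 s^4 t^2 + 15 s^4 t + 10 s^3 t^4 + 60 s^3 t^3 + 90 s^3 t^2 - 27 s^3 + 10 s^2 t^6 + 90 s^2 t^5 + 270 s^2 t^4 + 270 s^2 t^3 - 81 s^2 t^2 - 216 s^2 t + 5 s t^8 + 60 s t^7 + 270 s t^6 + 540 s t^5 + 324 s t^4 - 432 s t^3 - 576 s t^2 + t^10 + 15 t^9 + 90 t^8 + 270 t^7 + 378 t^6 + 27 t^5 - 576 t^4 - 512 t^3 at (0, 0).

8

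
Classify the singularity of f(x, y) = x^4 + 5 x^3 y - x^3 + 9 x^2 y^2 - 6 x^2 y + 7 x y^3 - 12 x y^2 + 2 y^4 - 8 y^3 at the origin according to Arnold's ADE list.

E7

The Hessian of f at 0 has rank 0. Corank 2; j^3 = -(x + 2*y)^3 is a perfect cube, so E-series; the 4-jet and mu = 7 give E_7.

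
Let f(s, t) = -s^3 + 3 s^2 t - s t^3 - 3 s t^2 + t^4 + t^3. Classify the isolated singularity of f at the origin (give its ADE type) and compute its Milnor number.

Type E_{7}, Milnor number mu = 7.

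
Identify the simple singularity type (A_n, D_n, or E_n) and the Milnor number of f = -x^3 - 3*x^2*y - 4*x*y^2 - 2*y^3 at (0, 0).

Type D_{4}, Milnor number mu = 4.

The Hessian of f at 0 has rank 0. Corank 2; j^3 = -(x + y)*(x^2 + 2*x*y + 2*y^2) splits into three distinct lines over C (the quadratic factor has nonzero discriminant), so D_4.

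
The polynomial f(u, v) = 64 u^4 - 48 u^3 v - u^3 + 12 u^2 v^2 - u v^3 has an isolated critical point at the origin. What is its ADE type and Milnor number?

Type E_7, Milnor number mu = 7.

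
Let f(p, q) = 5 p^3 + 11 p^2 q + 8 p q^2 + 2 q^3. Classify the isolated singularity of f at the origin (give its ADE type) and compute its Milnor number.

The Hessian of f at 0 is [[0, 0], [0, 0]] with rank 0, so corank 2. A Groebner basis of the Jacobian ideal J(f) in C{p,q} is {q^3, p^2 + 2*q^2, p*q - q^2}; counting standard monomials gives mu = 4. Corank 2; j^3 = (p + q)*(5*p^2 + 6*p*q + 2*q^2) splits into three distinct lines over C (the quadratic factor has nonzero discriminant), so D_4.

Type D_{4}, Milnor number mu = 4.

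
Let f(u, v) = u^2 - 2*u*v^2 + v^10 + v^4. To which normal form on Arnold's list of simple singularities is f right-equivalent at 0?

The Hessian of f at 0 has rank 1. Corank 1: A-series; mu = 9 gives A_9.

A_{9}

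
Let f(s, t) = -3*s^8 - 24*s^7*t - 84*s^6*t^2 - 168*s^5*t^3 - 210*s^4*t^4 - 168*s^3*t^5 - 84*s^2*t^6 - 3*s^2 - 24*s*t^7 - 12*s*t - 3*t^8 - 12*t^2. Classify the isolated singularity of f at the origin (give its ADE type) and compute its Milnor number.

Type A_7, Milnor number mu = 7.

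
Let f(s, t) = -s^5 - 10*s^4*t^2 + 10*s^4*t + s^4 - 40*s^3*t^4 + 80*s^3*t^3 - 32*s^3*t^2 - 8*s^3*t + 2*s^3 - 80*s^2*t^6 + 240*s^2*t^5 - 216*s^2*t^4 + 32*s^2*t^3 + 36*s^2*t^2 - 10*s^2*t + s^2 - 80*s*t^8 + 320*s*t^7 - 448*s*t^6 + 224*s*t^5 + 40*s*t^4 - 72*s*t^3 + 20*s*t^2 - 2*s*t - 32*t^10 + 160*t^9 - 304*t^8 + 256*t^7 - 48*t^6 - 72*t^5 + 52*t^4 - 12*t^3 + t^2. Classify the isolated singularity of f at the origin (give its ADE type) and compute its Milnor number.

Type A4, Milnor number mu = 4.

The Hessian of f at 0 has rank 1. Corank 1: A-series; mu = 4 gives A_4.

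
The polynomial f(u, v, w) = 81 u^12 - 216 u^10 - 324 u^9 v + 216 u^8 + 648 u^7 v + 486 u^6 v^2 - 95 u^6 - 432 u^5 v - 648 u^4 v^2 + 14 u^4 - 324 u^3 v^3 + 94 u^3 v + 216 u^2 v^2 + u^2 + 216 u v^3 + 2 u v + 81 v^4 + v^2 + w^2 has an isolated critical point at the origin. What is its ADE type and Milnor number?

Type A_3, Milnor number mu = 3.

The Hessian of f at 0 is [[2, 2, 0], [2, 2, 0], [0, 0, 2]] with rank 2, so corank 1. A Groebner basis of the Jacobian ideal J(f) in C{u,v,w} is {v^3, u + v, w}; counting standard monomials gives mu = 3. Corank 1: A-series; mu = 3 gives A_3.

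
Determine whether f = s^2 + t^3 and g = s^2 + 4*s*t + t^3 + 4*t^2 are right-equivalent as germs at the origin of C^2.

Yes.

The Hessian of f at 0 has rank 1. Corank 1: A-series; mu = 2 gives A_2. The Hessian of g at 0 has rank 1. Corank 1: A-series; mu = 2 gives A_2. Both have type A_2, hence right-equivalent.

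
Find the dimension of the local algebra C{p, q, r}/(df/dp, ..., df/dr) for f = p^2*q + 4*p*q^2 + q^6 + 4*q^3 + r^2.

7

The Hessian of f at 0 has rank 1. Corank 2; j^3 = q*(p + 2*q)^2 has shape L^2 M (L != M), so D-series; mu = 7 gives D_7.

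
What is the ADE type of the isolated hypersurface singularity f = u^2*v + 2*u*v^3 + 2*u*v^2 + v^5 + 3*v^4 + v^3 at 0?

The Hessian of f at 0 is [[0, 0], [0, 0]] with rank 0, so corank 2. A Groebner basis of the Jacobian ideal J(f) in C{u,v} is {u*v^2 - u*v - v^2, u*v + v^3 + v^2, u^2 - 2*u*v - 3*v^2}; counting standard monomials gives mu = 5. Corank 2; j^3 = v*(u + v)^2 has shape L^2 M (L != M), so D-series; mu = 5 gives D_5.

D_{5}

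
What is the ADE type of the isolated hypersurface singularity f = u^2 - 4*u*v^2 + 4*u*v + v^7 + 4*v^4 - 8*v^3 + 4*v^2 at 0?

A_6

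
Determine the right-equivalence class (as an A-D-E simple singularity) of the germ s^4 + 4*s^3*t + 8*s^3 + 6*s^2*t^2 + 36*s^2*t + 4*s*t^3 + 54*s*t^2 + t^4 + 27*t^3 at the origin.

The Hessian of f at 0 has rank 0. Corank 2; j^3 = (2*s + 3*t)^3 is a perfect cube, so E-series; the 4-jet and mu = 6 give E_6.

E_6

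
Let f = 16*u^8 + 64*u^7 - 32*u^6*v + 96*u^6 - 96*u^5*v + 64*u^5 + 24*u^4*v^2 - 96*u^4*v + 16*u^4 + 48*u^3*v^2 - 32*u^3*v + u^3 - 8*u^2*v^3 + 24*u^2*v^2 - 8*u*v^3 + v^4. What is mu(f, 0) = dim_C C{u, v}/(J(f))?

6

The Hessian of f at 0 is [[0, 0], [0, 0]] with rank 0, so corank 2. A Groebner basis of the Jacobian ideal J(f) in C{u,v} is {v^4, u*v^2 - v^3/6, u^2}; counting standard monomials gives mu = 6. Corank 2; j^3 = u^3 is a perfect cube, so E-series; the 4-jet and mu = 6 give E_6.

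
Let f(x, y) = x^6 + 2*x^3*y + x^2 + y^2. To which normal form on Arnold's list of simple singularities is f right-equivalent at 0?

The Hessian of f at 0 has rank 2. Corank 0: nondegenerate Morse point, so A_1.

A_{1}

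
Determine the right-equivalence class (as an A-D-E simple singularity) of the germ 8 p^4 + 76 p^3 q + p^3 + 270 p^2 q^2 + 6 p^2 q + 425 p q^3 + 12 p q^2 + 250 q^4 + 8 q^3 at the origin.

E_7

The Hessian of f at 0 is [[0, 0], [0, 0]] with rank 0, so corank 2. A Groebner basis of the Jacobian ideal J(f) in C{p,q} is {3*p^2/4 + 3*p*q + q^4 + q^3/4 + 3*q^2, p^3 + 27*p^2/2 + 54*p*q + 25*q^3/2 + 54*q^2, p^2*q - 17*p^2/4 - 17*p*q - 65*q^3/12 - 17*q^2, p^2 + p*q^2 + 4*p*q + 7*q^3/3 + 4*q^2}; counting standard monomials gives mu = 7. Corank 2; j^3 = (p + 2*q)^3 is a perfect cube, so E-series; the 4-jet and mu = 7 give E_7.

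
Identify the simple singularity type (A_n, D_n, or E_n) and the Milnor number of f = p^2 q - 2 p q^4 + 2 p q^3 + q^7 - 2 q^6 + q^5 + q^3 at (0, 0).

The Hessian of f at 0 is [[0, 0], [0, 0]] with rank 0, so corank 2. A Groebner basis of the Jacobian ideal J(f) in C{p,q} is {q^3, p^2 + 3*q^2, p*q}; counting standard monomials gives mu = 4. Corank 2; j^3 = q*(p^2 + q^2) splits into three distinct lines over C (the quadratic factor has nonzero discriminant), so D_4.

Type D_{4}, Milnor number mu = 4.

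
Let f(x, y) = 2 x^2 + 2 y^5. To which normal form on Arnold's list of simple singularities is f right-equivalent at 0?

The Hessian of f at 0 has rank 1. Corank 1: A-series; mu = 4 gives A_4.

A_4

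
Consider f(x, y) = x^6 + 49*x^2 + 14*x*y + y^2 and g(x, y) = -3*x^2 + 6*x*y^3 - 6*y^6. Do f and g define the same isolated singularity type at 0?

Yes.

The Hessian of f at 0 is [[98, 14], [14, 2]] with rank 1, so corank 1. A Groebner basis of the Jacobian ideal J(f) in C{x,y} is {y^5, x + y/7}; counting standard monomials gives mu = 5. Corank 1: A-series; mu = 5 gives A_5. The Hessian of g at 0 is [[-6, 0], [0, 0]] with rank 1, so corank 1. A Groebner basis of the Jacobian ideal J(g) in C{x,y} is {x*y^2, -x + y^3, x^2}; counting standard monomials gives mu = 5. Corank 1: A-series; mu = 5 gives A_5. Both have type A_5, hence right-equivalent.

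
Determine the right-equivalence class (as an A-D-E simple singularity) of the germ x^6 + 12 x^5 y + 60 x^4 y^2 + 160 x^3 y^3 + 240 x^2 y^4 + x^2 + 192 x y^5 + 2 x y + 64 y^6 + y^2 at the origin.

A_5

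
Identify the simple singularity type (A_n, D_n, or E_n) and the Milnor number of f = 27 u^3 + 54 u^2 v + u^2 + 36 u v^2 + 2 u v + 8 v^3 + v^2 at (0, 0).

Type A_2, Milnor number mu = 2.

The Hessian of f at 0 has rank 1. Corank 1: A-series; mu = 2 gives A_2.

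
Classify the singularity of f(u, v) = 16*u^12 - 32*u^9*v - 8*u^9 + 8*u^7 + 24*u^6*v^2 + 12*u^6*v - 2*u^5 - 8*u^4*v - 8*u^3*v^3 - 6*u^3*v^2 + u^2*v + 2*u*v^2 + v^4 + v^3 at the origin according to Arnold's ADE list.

D_5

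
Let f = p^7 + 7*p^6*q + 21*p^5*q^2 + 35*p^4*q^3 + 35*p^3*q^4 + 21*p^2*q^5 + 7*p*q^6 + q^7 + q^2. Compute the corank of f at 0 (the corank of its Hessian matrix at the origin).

1

The Hessian at 0 is [[0, 0], [0, 2]] of rank 1; hence corank 1.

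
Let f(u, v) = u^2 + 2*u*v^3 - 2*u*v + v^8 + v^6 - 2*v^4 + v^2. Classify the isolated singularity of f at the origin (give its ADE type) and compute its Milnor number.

Type A_{7}, Milnor number mu = 7.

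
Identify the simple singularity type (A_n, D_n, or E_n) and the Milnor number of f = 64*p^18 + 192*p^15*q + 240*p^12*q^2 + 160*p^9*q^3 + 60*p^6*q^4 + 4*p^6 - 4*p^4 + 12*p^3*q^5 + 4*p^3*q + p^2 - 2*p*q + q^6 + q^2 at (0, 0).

Type A_5, Milnor number mu = 5.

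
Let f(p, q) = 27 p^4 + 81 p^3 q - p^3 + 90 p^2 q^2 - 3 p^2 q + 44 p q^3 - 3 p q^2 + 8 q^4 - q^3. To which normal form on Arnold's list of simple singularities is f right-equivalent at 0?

E7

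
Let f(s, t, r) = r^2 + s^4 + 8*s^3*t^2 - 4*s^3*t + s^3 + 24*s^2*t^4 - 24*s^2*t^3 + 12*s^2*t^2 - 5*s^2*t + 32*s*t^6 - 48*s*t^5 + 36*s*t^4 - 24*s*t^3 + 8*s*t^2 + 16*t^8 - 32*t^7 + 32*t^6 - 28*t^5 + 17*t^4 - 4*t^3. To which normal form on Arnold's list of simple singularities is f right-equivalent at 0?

D_5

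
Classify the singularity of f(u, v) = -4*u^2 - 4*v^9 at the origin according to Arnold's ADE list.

The Hessian of f at 0 is [[-8, 0], [0, 0]] with rank 1, so corank 1. A Groebner basis of the Jacobian ideal J(f) in C{u,v} is {v^8, u}; counting standard monomials gives mu = 8. Corank 1: A-series; mu = 8 gives A_8.

A8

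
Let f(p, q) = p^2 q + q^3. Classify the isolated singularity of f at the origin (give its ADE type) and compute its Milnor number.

Type D_{4}, Milnor number mu = 4.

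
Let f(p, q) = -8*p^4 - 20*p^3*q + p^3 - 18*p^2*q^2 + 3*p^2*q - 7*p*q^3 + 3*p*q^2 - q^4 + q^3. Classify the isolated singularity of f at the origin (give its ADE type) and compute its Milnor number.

Type E_7, Milnor number mu = 7.

The Hessian of f at 0 has rank 0. Corank 2; j^3 = (p + q)^3 is a perfect cube, so E-series; the 4-jet and mu = 7 give E_7.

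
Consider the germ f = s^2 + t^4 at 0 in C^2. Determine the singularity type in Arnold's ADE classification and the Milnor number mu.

Type A_{3}, Milnor number mu = 3.

The Hessian of f at 0 is [[2, 0], [0, 0]] with rank 1, so corank 1. A Groebner basis of the Jacobian ideal J(f) in C{s,t} is {t^3, s}; counting standard monomials gives mu = 3. Corank 1: A-series; mu = 3 gives A_3.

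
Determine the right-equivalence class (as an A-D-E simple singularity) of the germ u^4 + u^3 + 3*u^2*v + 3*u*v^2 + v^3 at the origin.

The Hessian of f at 0 has rank 0. Corank 2; j^3 = (u + v)^3 is a perfect cube, so E-series; the 4-jet and mu = 6 give E_6.

E6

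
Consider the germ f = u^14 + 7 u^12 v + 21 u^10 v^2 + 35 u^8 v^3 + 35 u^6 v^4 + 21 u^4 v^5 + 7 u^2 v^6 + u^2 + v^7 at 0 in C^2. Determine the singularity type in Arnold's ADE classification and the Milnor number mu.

The Hessian of f at 0 is [[2, 0], [0, 0]] with rank 1, so corank 1. A Groebner basis of the Jacobian ideal J(f) in C{u,v} is {v^6, u}; counting standard monomials gives mu = 6. Corank 1: A-series; mu = 6 gives A_6.

Type A_{6}, Milnor number mu = 6.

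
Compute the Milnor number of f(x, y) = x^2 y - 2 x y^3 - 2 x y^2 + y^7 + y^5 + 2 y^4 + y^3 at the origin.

8

The Hessian of f at 0 is [[0, 0], [0, 0]] with rank 0, so corank 2. A Groebner basis of the Jacobian ideal J(f) in C{x,y} is {x^2*y^2 - 2*x^2*y + x^2/7 + 20*x*y^2/7 - 8*x*y/7 + y^2, x^3 - 3*x^2*y + x^2/7 + 20*x*y^2/7 - 8*x*y/7 + y^2, -x*y + y^3 + y^2}; counting standard monomials gives mu = 8. Corank 2; j^3 = y*(x - y)^2 has shape L^2 M (L != M), so D-series; mu = 8 gives D_8.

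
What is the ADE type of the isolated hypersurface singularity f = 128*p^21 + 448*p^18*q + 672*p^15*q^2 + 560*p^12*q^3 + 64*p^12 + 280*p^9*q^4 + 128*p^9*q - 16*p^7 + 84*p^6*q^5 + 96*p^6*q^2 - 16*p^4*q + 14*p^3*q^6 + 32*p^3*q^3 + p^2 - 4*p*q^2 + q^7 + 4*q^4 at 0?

The Hessian of f at 0 is [[2, 0], [0, 0]] with rank 1, so corank 1. A Groebner basis of the Jacobian ideal J(f) in C{p,q} is {p^3, -p/2 + q^2}; counting standard monomials gives mu = 6. Corank 1: A-series; mu = 6 gives A_6.

A_{6}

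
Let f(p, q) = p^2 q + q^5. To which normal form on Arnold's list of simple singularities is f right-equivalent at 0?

D_{6}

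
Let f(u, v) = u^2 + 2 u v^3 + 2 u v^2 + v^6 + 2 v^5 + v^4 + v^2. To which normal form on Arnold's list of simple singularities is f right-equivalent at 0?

A_1

The Hessian of f at 0 has rank 2. Corank 0: nondegenerate Morse point, so A_1.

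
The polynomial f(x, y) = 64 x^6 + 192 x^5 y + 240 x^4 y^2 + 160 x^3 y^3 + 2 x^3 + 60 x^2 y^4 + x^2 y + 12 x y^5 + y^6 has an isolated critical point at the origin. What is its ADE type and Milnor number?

The Hessian of f at 0 has rank 0. Corank 2; j^3 = x^2*(2*x + y) has shape L^2 M (L != M), so D-series; mu = 7 gives D_7.

Type D_7, Milnor number mu = 7.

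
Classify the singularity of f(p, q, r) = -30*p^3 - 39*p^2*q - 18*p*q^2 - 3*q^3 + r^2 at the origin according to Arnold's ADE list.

The Hessian of f at 0 has rank 1. Corank 2; j^3 = -3*(2*p + q)*(5*p^2 + 4*p*q + q^2) splits into three distinct lines over C (the quadratic factor has nonzero discriminant), so D_4.

D_{4}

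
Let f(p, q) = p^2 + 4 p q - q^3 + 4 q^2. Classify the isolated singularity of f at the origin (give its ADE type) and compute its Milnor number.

The Hessian of f at 0 is [[2, 4], [4, 8]] with rank 1, so corank 1. A Groebner basis of the Jacobian ideal J(f) in C{p,q} is {q^2, p + 2*q}; counting standard monomials gives mu = 2. Corank 1: A-series; mu = 2 gives A_2.

Type A2, Milnor number mu = 2.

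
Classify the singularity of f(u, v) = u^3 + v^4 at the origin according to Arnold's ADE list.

E_{6}

The Hessian of f at 0 is [[0, 0], [0, 0]] with rank 0, so corank 2. A Groebner basis of the Jacobian ideal J(f) in C{u,v} is {v^3, u^2}; counting standard monomials gives mu = 6. Corank 2; j^3 = u^3 is a perfect cube, so E-series; the 4-jet and mu = 6 give E_6.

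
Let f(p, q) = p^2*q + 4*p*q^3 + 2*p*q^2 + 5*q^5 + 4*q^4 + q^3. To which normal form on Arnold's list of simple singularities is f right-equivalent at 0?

The Hessian of f at 0 has rank 0. Corank 2; j^3 = q*(p + q)^2 has shape L^2 M (L != M), so D-series; mu = 6 gives D_6.

D6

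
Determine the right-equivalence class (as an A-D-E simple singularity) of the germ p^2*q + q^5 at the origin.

D_6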